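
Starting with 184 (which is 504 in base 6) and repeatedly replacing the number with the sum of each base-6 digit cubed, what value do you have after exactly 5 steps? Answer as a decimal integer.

3

184 = (5,0,4)_6 → 5³ + 0³ + 4³ = 125 + 0 + 64 = 189
189 = (5,1,3)_6 → 5³ + 1³ + 3³ = 125 + 1 + 27 = 153
153 = (4,1,3)_6 → 4³ + 1³ + 3³ = 64 + 1 + 27 = 92
92 = (2,3,2)_6 → 2³ + 3³ + 2³ = 8 + 27 + 8 = 43
43 = (1,1,1)_6 → 1³ + 1³ + 1³ = 1 + 1 + 1 = 3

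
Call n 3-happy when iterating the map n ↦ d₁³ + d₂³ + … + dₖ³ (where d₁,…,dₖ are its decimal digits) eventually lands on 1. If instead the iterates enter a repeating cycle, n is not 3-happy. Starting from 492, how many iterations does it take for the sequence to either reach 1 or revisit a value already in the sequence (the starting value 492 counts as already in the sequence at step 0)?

492 → 4³ + 9³ + 2³ = 801
801 → 8³ + 0³ + 1³ = 513
513 → 5³ + 1³ + 3³ = 153
153 → 1³ + 5³ + 3³ = 153  — 153 repeats.
That took 4 steps.

4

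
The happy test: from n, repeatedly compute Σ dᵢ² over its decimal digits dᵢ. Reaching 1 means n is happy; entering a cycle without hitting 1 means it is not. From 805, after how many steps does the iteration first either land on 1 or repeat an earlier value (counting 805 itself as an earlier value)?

805 → 8² + 0² + 5² = 64 + 0 + 25 = 89
89 → 8² + 9² = 64 + 81 = 145
145 → 1² + 4² + 5² = 1 + 16 + 25 = 42
42 → 4² + 2² = 16 + 4 = 20
20 → 2² + 0² = 4 + 0 = 4
4 → 4² = 16
16 → 1² + 6² = 1 + 36 = 37
37 → 3² + 7² = 9 + 49 = 58
58 → 5² + 8² = 25 + 64 = 89  — 89 repeats.
That took 9 steps.

9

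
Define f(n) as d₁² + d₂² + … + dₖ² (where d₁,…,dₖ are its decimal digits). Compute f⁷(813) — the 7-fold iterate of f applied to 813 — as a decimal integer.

145

813 → 8² + 1² + 3² = 74
74 → 7² + 4² = 65
65 → 6² + 5² = 61
61 → 6² + 1² = 37
37 → 3² + 7² = 58
58 → 5² + 8² = 89
89 → 8² + 9² = 145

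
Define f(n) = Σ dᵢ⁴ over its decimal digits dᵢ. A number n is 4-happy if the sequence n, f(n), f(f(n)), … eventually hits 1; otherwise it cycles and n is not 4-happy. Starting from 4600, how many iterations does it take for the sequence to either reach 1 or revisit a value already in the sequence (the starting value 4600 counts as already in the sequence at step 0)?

10

4600 → 1552
1552 → 1267
1267 → 3714
3714 → 2739
2739 → 9059
9059 → 13747
13747 → 5140
5140 → 882
882 → 8208
8208 → 8208  — 8208 repeats.
That took 10 steps.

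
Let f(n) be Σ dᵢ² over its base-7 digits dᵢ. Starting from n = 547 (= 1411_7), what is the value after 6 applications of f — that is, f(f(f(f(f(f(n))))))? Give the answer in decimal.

29

547 = (1,4,1,1)_7 → 1² + 4² + 1² + 1² = 1 + 16 + 1 + 1 = 19
19 = (2,5)_7 → 2² + 5² = 4 + 25 = 29
29 = (4,1)_7 → 4² + 1² = 16 + 1 = 17
17 = (2,3)_7 → 2² + 3² = 4 + 9 = 13
13 = (1,6)_7 → 1² + 6² = 1 + 36 = 37
37 = (5,2)_7 → 5² + 2² = 25 + 4 = 29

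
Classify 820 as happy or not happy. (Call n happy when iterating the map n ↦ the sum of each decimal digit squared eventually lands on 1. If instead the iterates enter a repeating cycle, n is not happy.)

happy

820 → 68
68 → 100
100 → 1  — reached 1.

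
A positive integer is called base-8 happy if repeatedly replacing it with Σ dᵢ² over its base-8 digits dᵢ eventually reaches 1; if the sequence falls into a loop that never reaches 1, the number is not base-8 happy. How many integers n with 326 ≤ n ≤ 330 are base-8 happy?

326: 326 → 61 → 74 → 6 → 36 → 32 → 16 → 4 → 16  — not base-8 happy
327: 327 → 74 → 6 → 36 → 32 → 16 → 4 → 16  — not base-8 happy
328: 328 → 26 → 13 → 26  — not base-8 happy
329: 329 → 27 → 18 → 8 → 1  — base-8 happy
330: 330 → 30 → 45 → 50 → 40 → 25 → 10 → 5 → 25  — not base-8 happy
base-8 happy: 329

1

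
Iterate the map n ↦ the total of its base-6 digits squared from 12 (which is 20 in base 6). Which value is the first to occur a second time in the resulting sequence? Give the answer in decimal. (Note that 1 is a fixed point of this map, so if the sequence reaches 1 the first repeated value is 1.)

20

12 = (2,0)_6 → 2² + 0² = 4
4 = (4)_6 → 4² = 16
16 = (2,4)_6 → 2² + 4² = 20
20 = (3,2)_6 → 3² + 2² = 13
13 = (2,1)_6 → 2² + 1² = 5
5 = (5)_6 → 5² = 25
25 = (4,1)_6 → 4² + 1² = 17
17 = (2,5)_6 → 2² + 5² = 29
29 = (4,5)_6 → 4² + 5² = 41
41 = (1,0,5)_6 → 1² + 0² + 5² = 26
26 = (4,2)_6 → 4² + 2² = 20  — 20 already appeared earlier.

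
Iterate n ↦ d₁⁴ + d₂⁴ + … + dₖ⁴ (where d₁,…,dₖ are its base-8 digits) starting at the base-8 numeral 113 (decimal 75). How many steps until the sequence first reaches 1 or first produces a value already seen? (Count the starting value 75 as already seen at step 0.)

75 = (1,1,3)_8 → 1⁴ + 1⁴ + 3⁴ = 1 + 1 + 81 = 83
83 = (1,2,3)_8 → 1⁴ + 2⁴ + 3⁴ = 1 + 16 + 81 = 98
98 = (1,4,2)_8 → 1⁴ + 4⁴ + 2⁴ = 1 + 256 + 16 = 273
273 = (4,2,1)_8 → 4⁴ + 2⁴ + 1⁴ = 256 + 16 + 1 = 273  — 273 repeats.
That took 4 steps.

4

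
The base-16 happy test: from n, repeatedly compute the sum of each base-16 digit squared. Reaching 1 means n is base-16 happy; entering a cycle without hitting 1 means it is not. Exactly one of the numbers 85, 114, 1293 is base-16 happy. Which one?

85: 85 → 50 → 13 → 169 → 181 → 146 → 85  — repeats 85 (not base-16 happy)
114: 114 → 53 → 34 → 8 → 64 → 16 → 1  — reaches 1 (base-16 happy)
1293: 1293 → 194 → 148 → 97 → 37 → 29 → 170 → 200 → 208 → 169 → 181 → 146 → 85 → 50 → 13 → 169  — repeats 169 (not base-16 happy)

114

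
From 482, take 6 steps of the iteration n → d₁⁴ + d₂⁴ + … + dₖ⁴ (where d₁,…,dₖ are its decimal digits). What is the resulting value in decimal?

6725

482 → 4⁴ + 8⁴ + 2⁴ = 4368
4368 → 4⁴ + 3⁴ + 6⁴ + 8⁴ = 5729
5729 → 5⁴ + 7⁴ + 2⁴ + 9⁴ = 9603
9603 → 9⁴ + 6⁴ + 0⁴ + 3⁴ = 7938
7938 → 7⁴ + 9⁴ + 3⁴ + 8⁴ = 13139
13139 → 1⁴ + 3⁴ + 1⁴ + 3⁴ + 9⁴ = 6725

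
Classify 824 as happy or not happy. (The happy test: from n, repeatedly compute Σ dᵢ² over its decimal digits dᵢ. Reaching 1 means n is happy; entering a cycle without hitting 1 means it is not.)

not happy

824 → 84
84 → 80
80 → 64
64 → 52
52 → 29
29 → 85
85 → 89
89 → 145
145 → 42
42 → 20
20 → 4
4 → 16
16 → 37
37 → 58
58 → 89  — 89 already seen; the sequence cycles without reaching 1.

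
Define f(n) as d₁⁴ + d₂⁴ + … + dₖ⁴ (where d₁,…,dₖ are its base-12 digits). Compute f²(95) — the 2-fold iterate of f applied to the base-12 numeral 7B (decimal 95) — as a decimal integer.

16833

95 = (7,11)_12 → 7⁴ + 11⁴ = 17042
17042 = (9,10,4,2)_12 → 9⁴ + 10⁴ + 4⁴ + 2⁴ = 16833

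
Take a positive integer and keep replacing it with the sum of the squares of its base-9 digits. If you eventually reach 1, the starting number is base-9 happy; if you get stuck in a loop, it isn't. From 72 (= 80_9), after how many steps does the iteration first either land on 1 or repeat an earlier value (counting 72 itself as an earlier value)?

3

72 = (8,0)_9 → 8² + 0² = 64 + 0 = 64
64 = (7,1)_9 → 7² + 1² = 49 + 1 = 50
50 = (5,5)_9 → 5² + 5² = 25 + 25 = 50  — 50 repeats.
That took 3 steps.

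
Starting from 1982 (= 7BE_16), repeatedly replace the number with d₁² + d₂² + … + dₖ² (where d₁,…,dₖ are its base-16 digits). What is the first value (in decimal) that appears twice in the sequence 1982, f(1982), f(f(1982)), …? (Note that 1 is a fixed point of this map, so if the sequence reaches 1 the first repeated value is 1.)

1

1982 = (7,11,14)_16 → 7² + 11² + 14² = 49 + 121 + 196 = 366
366 = (1,6,14)_16 → 1² + 6² + 14² = 1 + 36 + 196 = 233
233 = (14,9)_16 → 14² + 9² = 196 + 81 = 277
277 = (1,1,5)_16 → 1² + 1² + 5² = 1 + 1 + 25 = 27
27 = (1,11)_16 → 1² + 11² = 1 + 121 = 122
122 = (7,10)_16 → 7² + 10² = 49 + 100 = 149
149 = (9,5)_16 → 9² + 5² = 81 + 25 = 106
106 = (6,10)_16 → 6² + 10² = 36 + 100 = 136
136 = (8,8)_16 → 8² + 8² = 64 + 64 = 128
128 = (8,0)_16 → 8² + 0² = 64 + 0 = 64
64 = (4,0)_16 → 4² + 0² = 16 + 0 = 16
16 = (1,0)_16 → 1² + 0² = 1 + 0 = 1  — reached the fixed point 1.
1 → 1, so 1 is the first repeated value.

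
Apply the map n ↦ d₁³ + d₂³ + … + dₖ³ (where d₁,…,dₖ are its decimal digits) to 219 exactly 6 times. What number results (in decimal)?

219 → 2³ + 1³ + 9³ = 738
738 → 7³ + 3³ + 8³ = 882
882 → 8³ + 8³ + 2³ = 1032
1032 → 1³ + 0³ + 3³ + 2³ = 36
36 → 3³ + 6³ = 243
243 → 2³ + 4³ + 3³ = 99

99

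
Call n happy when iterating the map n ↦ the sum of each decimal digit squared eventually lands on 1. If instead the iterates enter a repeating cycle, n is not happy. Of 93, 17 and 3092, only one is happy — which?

93: 93 → 90 → 81 → 65 → 61 → 37 → 58 → 89 → 145 → 42 → 20 → 4 → 16 → 37  — repeats 37 (not happy)
17: 17 → 50 → 25 → 29 → 85 → 89 → 145 → 42 → 20 → 4 → 16 → 37 → 58 → 89  — repeats 89 (not happy)
3092: 3092 → 94 → 97 → 130 → 10 → 1  — reaches 1 (happy)

3092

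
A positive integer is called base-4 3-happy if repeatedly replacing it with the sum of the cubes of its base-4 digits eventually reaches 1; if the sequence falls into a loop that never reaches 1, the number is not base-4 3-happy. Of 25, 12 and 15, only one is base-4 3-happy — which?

25: 25 → 10 → 16 → 1  — reaches 1 (base-4 3-happy)
12: 12 → 27 → 36 → 9 → 9  — repeats 9 (not base-4 3-happy)
15: 15 → 54 → 36 → 9 → 9  — repeats 9 (not base-4 3-happy)

25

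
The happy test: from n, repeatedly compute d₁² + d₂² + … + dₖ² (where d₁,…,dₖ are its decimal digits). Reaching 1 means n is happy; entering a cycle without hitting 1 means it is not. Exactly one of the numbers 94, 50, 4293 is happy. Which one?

94

94: 94 → 97 → 130 → 10 → 1  — reaches 1 (happy)
50: 50 → 25 → 29 → 85 → 89 → 145 → 42 → 20 → 4 → 16 → 37 → 58 → 89  — repeats 89 (not happy)
4293: 4293 → 110 → 2 → 4 → 16 → 37 → 58 → 89 → 145 → 42 → 20 → 4  — repeats 4 (not happy)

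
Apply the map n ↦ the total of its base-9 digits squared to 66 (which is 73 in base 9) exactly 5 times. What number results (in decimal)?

74

66 = (7,3)_9 → 7² + 3² = 58
58 = (6,4)_9 → 6² + 4² = 52
52 = (5,7)_9 → 5² + 7² = 74
74 = (8,2)_9 → 8² + 2² = 68
68 = (7,5)_9 → 7² + 5² = 74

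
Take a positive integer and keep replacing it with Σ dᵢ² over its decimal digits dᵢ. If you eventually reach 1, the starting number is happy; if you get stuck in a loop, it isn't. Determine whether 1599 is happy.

1599 → 1² + 5² + 9² + 9² = 188
188 → 1² + 8² + 8² = 129
129 → 1² + 2² + 9² = 86
86 → 8² + 6² = 100
100 → 1² + 0² + 0² = 1  — reached 1.

happy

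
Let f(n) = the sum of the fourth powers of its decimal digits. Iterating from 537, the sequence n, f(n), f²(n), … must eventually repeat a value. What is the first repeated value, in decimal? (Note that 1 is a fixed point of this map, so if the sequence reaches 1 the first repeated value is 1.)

537 → 5⁴ + 3⁴ + 7⁴ = 625 + 81 + 2401 = 3107
3107 → 3⁴ + 1⁴ + 0⁴ + 7⁴ = 81 + 1 + 0 + 2401 = 2483
2483 → 2⁴ + 4⁴ + 8⁴ + 3⁴ = 16 + 256 + 4096 + 81 = 4449
4449 → 4⁴ + 4⁴ + 4⁴ + 9⁴ = 256 + 256 + 256 + 6561 = 7329
7329 → 7⁴ + 3⁴ + 2⁴ + 9⁴ = 2401 + 81 + 16 + 6561 = 9059
9059 → 9⁴ + 0⁴ + 5⁴ + 9⁴ = 6561 + 0 + 625 + 6561 = 13747
13747 → 1⁴ + 3⁴ + 7⁴ + 4⁴ + 7⁴ = 1 + 81 + 2401 + 256 + 2401 = 5140
5140 → 5⁴ + 1⁴ + 4⁴ + 0⁴ = 625 + 1 + 256 + 0 = 882
882 → 8⁴ + 8⁴ + 2⁴ = 4096 + 4096 + 16 = 8208
8208 → 8⁴ + 2⁴ + 0⁴ + 8⁴ = 4096 + 16 + 0 + 4096 = 8208  — 8208 already appeared earlier.

8208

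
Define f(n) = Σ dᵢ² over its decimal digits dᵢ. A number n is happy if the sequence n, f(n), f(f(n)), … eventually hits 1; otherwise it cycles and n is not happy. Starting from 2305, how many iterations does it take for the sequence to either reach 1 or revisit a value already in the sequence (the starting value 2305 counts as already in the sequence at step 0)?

2305 → 38
38 → 73
73 → 58
58 → 89
89 → 145
145 → 42
42 → 20
20 → 4
4 → 16
16 → 37
37 → 58  — 58 repeats.
That took 11 steps.

11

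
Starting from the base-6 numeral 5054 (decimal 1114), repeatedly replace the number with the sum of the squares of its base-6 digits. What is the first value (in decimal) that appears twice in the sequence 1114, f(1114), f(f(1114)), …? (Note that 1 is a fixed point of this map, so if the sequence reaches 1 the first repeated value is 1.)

26

1114 = (5,0,5,4)_6 → 5² + 0² + 5² + 4² = 25 + 0 + 25 + 16 = 66
66 = (1,5,0)_6 → 1² + 5² + 0² = 1 + 25 + 0 = 26
26 = (4,2)_6 → 4² + 2² = 16 + 4 = 20
20 = (3,2)_6 → 3² + 2² = 9 + 4 = 13
13 = (2,1)_6 → 2² + 1² = 4 + 1 = 5
5 = (5)_6 → 5² = 25
25 = (4,1)_6 → 4² + 1² = 16 + 1 = 17
17 = (2,5)_6 → 2² + 5² = 4 + 25 = 29
29 = (4,5)_6 → 4² + 5² = 16 + 25 = 41
41 = (1,0,5)_6 → 1² + 0² + 5² = 1 + 0 + 25 = 26  — 26 already appeared earlier.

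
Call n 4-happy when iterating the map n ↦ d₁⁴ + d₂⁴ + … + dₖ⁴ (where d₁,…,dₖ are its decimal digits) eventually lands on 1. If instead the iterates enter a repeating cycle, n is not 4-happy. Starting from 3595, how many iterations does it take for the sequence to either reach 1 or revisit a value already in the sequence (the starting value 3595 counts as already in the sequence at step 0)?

3595 → 3⁴ + 5⁴ + 9⁴ + 5⁴ = 81 + 625 + 6561 + 625 = 7892
7892 → 7⁴ + 8⁴ + 9⁴ + 2⁴ = 2401 + 4096 + 6561 + 16 = 13074
13074 → 1⁴ + 3⁴ + 0⁴ + 7⁴ + 4⁴ = 1 + 81 + 0 + 2401 + 256 = 2739
2739 → 2⁴ + 7⁴ + 3⁴ + 9⁴ = 16 + 2401 + 81 + 6561 = 9059
9059 → 9⁴ + 0⁴ + 5⁴ + 9⁴ = 6561 + 0 + 625 + 6561 = 13747
13747 → 1⁴ + 3⁴ + 7⁴ + 4⁴ + 7⁴ = 1 + 81 + 2401 + 256 + 2401 = 5140
5140 → 5⁴ + 1⁴ + 4⁴ + 0⁴ = 625 + 1 + 256 + 0 = 882
882 → 8⁴ + 8⁴ + 2⁴ = 4096 + 4096 + 16 = 8208
8208 → 8⁴ + 2⁴ + 0⁴ + 8⁴ = 4096 + 16 + 0 + 4096 = 8208  — 8208 repeats.
That took 9 steps.

9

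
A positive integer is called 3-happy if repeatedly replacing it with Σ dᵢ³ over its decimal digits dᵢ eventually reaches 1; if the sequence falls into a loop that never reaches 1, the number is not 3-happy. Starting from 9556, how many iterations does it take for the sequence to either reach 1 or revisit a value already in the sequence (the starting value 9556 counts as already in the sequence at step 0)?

9

9556 → 9³ + 5³ + 5³ + 6³ = 1195
1195 → 1³ + 1³ + 9³ + 5³ = 856
856 → 8³ + 5³ + 6³ = 853
853 → 8³ + 5³ + 3³ = 664
664 → 6³ + 6³ + 4³ = 496
496 → 4³ + 9³ + 6³ = 1009
1009 → 1³ + 0³ + 0³ + 9³ = 730
730 → 7³ + 3³ + 0³ = 370
370 → 3³ + 7³ + 0³ = 370  — 370 repeats.
That took 9 steps.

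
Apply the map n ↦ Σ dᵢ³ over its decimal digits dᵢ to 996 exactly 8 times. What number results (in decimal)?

1458

996 → 9³ + 9³ + 6³ = 1674
1674 → 1³ + 6³ + 7³ + 4³ = 624
624 → 6³ + 2³ + 4³ = 288
288 → 2³ + 8³ + 8³ = 1032
1032 → 1³ + 0³ + 3³ + 2³ = 36
36 → 3³ + 6³ = 243
243 → 2³ + 4³ + 3³ = 99
99 → 9³ + 9³ = 1458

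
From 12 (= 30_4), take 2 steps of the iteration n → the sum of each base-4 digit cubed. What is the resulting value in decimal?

12 = (3,0)_4 → 27
27 = (1,2,3)_4 → 36

36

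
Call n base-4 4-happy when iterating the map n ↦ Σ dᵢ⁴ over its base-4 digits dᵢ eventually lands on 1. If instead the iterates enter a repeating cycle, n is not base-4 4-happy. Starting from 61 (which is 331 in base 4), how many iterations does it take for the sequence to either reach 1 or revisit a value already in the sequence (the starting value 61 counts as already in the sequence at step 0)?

61 = (3,3,1)_4 → 3⁴ + 3⁴ + 1⁴ = 163
163 = (2,2,0,3)_4 → 2⁴ + 2⁴ + 0⁴ + 3⁴ = 113
113 = (1,3,0,1)_4 → 1⁴ + 3⁴ + 0⁴ + 1⁴ = 83
83 = (1,1,0,3)_4 → 1⁴ + 1⁴ + 0⁴ + 3⁴ = 83  — 83 repeats.
That took 4 steps.

4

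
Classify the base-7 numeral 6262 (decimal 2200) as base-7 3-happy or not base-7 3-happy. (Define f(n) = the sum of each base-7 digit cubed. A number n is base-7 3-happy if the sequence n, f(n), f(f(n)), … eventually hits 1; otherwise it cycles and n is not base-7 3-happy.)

not base-7 3-happy

2200 = (6,2,6,2)_7 → 6³ + 2³ + 6³ + 2³ = 216 + 8 + 216 + 8 = 448
448 = (1,2,1,0)_7 → 1³ + 2³ + 1³ + 0³ = 1 + 8 + 1 + 0 = 10
10 = (1,3)_7 → 1³ + 3³ = 1 + 27 = 28
28 = (4,0)_7 → 4³ + 0³ = 64 + 0 = 64
64 = (1,2,1)_7 → 1³ + 2³ + 1³ = 1 + 8 + 1 = 10  — 10 already seen; the sequence cycles without reaching 1.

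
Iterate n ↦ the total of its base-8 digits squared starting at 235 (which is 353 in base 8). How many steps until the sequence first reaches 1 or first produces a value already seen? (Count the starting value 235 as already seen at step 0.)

4

235 = (3,5,3)_8 → 3² + 5² + 3² = 43
43 = (5,3)_8 → 5² + 3² = 34
34 = (4,2)_8 → 4² + 2² = 20
20 = (2,4)_8 → 2² + 4² = 20  — 20 repeats.
That took 4 steps.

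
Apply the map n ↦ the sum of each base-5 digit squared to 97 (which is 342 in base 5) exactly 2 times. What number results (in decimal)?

97 = (3,4,2)_5 → 3² + 4² + 2² = 9 + 16 + 4 = 29
29 = (1,0,4)_5 → 1² + 0² + 4² = 1 + 0 + 16 = 17

17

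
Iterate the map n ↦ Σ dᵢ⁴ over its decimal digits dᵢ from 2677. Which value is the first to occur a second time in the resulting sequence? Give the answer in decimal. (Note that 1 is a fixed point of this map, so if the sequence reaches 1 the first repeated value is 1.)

2677 → 2⁴ + 6⁴ + 7⁴ + 7⁴ = 16 + 1296 + 2401 + 2401 = 6114
6114 → 6⁴ + 1⁴ + 1⁴ + 4⁴ = 1296 + 1 + 1 + 256 = 1554
1554 → 1⁴ + 5⁴ + 5⁴ + 4⁴ = 1 + 625 + 625 + 256 = 1507
1507 → 1⁴ + 5⁴ + 0⁴ + 7⁴ = 1 + 625 + 0 + 2401 = 3027
3027 → 3⁴ + 0⁴ + 2⁴ + 7⁴ = 81 + 0 + 16 + 2401 = 2498
2498 → 2⁴ + 4⁴ + 9⁴ + 8⁴ = 16 + 256 + 6561 + 4096 = 10929
10929 → 1⁴ + 0⁴ + 9⁴ + 2⁴ + 9⁴ = 1 + 0 + 6561 + 16 + 6561 = 13139
13139 → 1⁴ + 3⁴ + 1⁴ + 3⁴ + 9⁴ = 1 + 81 + 1 + 81 + 6561 = 6725
6725 → 6⁴ + 7⁴ + 2⁴ + 5⁴ = 1296 + 2401 + 16 + 625 = 4338
4338 → 4⁴ + 3⁴ + 3⁴ + 8⁴ = 256 + 81 + 81 + 4096 = 4514
4514 → 4⁴ + 5⁴ + 1⁴ + 4⁴ = 256 + 625 + 1 + 256 = 1138
1138 → 1⁴ + 1⁴ + 3⁴ + 8⁴ = 1 + 1 + 81 + 4096 = 4179
4179 → 4⁴ + 1⁴ + 7⁴ + 9⁴ = 256 + 1 + 2401 + 6561 = 9219
9219 → 9⁴ + 2⁴ + 1⁴ + 9⁴ = 6561 + 16 + 1 + 6561 = 13139  — 13139 already appeared earlier.

13139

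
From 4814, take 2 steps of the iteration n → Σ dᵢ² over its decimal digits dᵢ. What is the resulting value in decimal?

130

4814 → 4² + 8² + 1² + 4² = 97
97 → 9² + 7² = 130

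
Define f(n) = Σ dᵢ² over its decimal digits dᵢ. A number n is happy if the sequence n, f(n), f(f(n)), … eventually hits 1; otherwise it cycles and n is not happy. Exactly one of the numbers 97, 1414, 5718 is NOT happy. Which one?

1414

97: 97 → 130 → 10 → 1  — reaches 1 (happy)
1414: 1414 → 34 → 25 → 29 → 85 → 89 → 145 → 42 → 20 → 4 → 16 → 37 → 58 → 89  — repeats 89 (not happy)
5718: 5718 → 139 → 91 → 82 → 68 → 100 → 1  — reaches 1 (happy)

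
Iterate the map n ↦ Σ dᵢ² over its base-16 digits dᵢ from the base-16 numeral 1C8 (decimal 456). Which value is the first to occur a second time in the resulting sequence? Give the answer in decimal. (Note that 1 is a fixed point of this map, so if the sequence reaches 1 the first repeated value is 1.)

456 = (1,12,8)_16 → 209
209 = (13,1)_16 → 170
170 = (10,10)_16 → 200
200 = (12,8)_16 → 208
208 = (13,0)_16 → 169
169 = (10,9)_16 → 181
181 = (11,5)_16 → 146
146 = (9,2)_16 → 85
85 = (5,5)_16 → 50
50 = (3,2)_16 → 13
13 = (13)_16 → 169  — 169 already appeared earlier.

169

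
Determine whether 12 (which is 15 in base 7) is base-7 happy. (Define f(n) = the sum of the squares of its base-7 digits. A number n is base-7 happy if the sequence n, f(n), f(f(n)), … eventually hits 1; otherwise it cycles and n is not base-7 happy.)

not base-7 happy

12 = (1,5)_7 → 26
26 = (3,5)_7 → 34
34 = (4,6)_7 → 52
52 = (1,0,3)_7 → 10
10 = (1,3)_7 → 10  — 10 already seen; the sequence cycles without reaching 1.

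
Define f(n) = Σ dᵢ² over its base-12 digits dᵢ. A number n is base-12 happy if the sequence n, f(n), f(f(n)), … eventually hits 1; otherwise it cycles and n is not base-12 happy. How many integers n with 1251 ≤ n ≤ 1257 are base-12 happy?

1251: 1251 → 137 → 146 → 5 → 25 → 5  — not base-12 happy
1252: 1252 → 144 → 1  — base-12 happy
1253: 1253 → 153 → 82 → 136 → 137 → 146 → 5 → 25 → 5  — not base-12 happy
1254: 1254 → 164 → 66 → 61 → 26 → 8 → 64 → 41 → 34 → 104 → 128 → 164  — not base-12 happy
1255: 1255 → 177 → 86 → 53 → 41 → 34 → 104 → 128 → 164 → 66 → 61 → 26 → 8 → 64 → 41  — not base-12 happy
1256: 1256 → 192 → 17 → 26 → 8 → 64 → 41 → 34 → 104 → 128 → 164 → 66 → 61 → 26  — not base-12 happy
1257: 1257 → 209 → 51 → 25 → 5 → 25  — not base-12 happy
base-12 happy: 1252

1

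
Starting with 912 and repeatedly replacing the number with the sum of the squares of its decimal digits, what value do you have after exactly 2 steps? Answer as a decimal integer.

100

912 → 9² + 1² + 2² = 81 + 1 + 4 = 86
86 → 8² + 6² = 64 + 36 = 100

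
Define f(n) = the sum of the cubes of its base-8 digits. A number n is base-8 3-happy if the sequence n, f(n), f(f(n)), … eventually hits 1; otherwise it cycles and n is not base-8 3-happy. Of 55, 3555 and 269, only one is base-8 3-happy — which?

3555

55: 55 → 559 → 469 → 476 → 434 → 440 → 559  — repeats 559 (not base-8 3-happy)
3555: 3555 → 650 → 18 → 16 → 8 → 1  — reaches 1 (base-8 3-happy)
269: 269 → 190 → 567 → 560 → 217 → 55 → 559 → 469 → 476 → 434 → 440 → 559  — repeats 559 (not base-8 3-happy)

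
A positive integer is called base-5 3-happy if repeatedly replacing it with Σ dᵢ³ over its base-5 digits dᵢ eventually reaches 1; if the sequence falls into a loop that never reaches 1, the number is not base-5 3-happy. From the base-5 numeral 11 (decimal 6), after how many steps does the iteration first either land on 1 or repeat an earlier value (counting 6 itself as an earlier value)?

4

6 = (1,1)_5 → 1³ + 1³ = 2
2 = (2)_5 → 2³ = 8
8 = (1,3)_5 → 1³ + 3³ = 28
28 = (1,0,3)_5 → 1³ + 0³ + 3³ = 28  — 28 repeats.
That took 4 steps.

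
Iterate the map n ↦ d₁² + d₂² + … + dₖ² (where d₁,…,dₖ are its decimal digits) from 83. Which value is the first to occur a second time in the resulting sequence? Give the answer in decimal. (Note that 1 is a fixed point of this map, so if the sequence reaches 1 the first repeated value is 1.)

58

83 → 73
73 → 58
58 → 89
89 → 145
145 → 42
42 → 20
20 → 4
4 → 16
16 → 37
37 → 58  — 58 already appeared earlier.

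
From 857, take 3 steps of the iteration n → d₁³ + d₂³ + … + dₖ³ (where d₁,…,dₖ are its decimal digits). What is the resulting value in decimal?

74

857 → 8³ + 5³ + 7³ = 512 + 125 + 343 = 980
980 → 9³ + 8³ + 0³ = 729 + 512 + 0 = 1241
1241 → 1³ + 2³ + 4³ + 1³ = 1 + 8 + 64 + 1 = 74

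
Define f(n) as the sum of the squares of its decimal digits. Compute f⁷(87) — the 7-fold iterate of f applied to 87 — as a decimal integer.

87 → 8² + 7² = 113
113 → 1² + 1² + 3² = 11
11 → 1² + 1² = 2
2 → 2² = 4
4 → 4² = 16
16 → 1² + 6² = 37
37 → 3² + 7² = 58

58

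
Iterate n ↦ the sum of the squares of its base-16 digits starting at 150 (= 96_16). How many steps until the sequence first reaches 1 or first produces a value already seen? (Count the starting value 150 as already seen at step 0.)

9

150 = (9,6)_16 → 117
117 = (7,5)_16 → 74
74 = (4,10)_16 → 116
116 = (7,4)_16 → 65
65 = (4,1)_16 → 17
17 = (1,1)_16 → 2
2 = (2)_16 → 4
4 = (4)_16 → 16
16 = (1,0)_16 → 1  — reached 1.
That took 9 steps.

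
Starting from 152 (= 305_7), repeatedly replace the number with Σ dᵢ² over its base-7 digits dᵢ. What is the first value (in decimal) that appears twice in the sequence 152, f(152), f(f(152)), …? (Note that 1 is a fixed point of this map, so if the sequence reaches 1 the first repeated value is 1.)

10

152 = (3,0,5)_7 → 3² + 0² + 5² = 34
34 = (4,6)_7 → 4² + 6² = 52
52 = (1,0,3)_7 → 1² + 0² + 3² = 10
10 = (1,3)_7 → 1² + 3² = 10  — 10 already appeared earlier.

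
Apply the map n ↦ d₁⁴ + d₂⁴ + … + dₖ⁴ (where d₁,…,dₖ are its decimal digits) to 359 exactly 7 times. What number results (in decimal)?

359 → 3⁴ + 5⁴ + 9⁴ = 81 + 625 + 6561 = 7267
7267 → 7⁴ + 2⁴ + 6⁴ + 7⁴ = 2401 + 16 + 1296 + 2401 = 6114
6114 → 6⁴ + 1⁴ + 1⁴ + 4⁴ = 1296 + 1 + 1 + 256 = 1554
1554 → 1⁴ + 5⁴ + 5⁴ + 4⁴ = 1 + 625 + 625 + 256 = 1507
1507 → 1⁴ + 5⁴ + 0⁴ + 7⁴ = 1 + 625 + 0 + 2401 = 3027
3027 → 3⁴ + 0⁴ + 2⁴ + 7⁴ = 81 + 0 + 16 + 2401 = 2498
2498 → 2⁴ + 4⁴ + 9⁴ + 8⁴ = 16 + 256 + 6561 + 4096 = 10929

10929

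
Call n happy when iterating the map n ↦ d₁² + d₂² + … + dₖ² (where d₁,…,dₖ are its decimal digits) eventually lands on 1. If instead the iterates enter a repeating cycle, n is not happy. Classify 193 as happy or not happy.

193 → 1² + 9² + 3² = 91
91 → 9² + 1² = 82
82 → 8² + 2² = 68
68 → 6² + 8² = 100
100 → 1² + 0² + 0² = 1  — reached 1.

happy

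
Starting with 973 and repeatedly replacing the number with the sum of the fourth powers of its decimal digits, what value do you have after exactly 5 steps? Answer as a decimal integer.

973 → 9043
9043 → 6898
6898 → 16049
16049 → 8114
8114 → 4354

4354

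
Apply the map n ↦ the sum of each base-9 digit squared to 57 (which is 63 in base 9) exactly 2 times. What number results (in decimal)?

57 = (6,3)_9 → 6² + 3² = 45
45 = (5,0)_9 → 5² + 0² = 25

25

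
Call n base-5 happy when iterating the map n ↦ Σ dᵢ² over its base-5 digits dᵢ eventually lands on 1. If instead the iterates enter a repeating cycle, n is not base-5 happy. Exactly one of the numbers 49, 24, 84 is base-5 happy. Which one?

49

49: 49 → 33 → 11 → 5 → 1  — reaches 1 (base-5 happy)
24: 24 → 32 → 6 → 2 → 4 → 16 → 10 → 4  — repeats 4 (not base-5 happy)
84: 84 → 26 → 2 → 4 → 16 → 10 → 4  — repeats 4 (not base-5 happy)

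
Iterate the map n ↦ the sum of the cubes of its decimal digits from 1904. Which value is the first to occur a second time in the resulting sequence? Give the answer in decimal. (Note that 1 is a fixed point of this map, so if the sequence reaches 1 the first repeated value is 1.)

371

1904 → 1³ + 9³ + 0³ + 4³ = 1 + 729 + 0 + 64 = 794
794 → 7³ + 9³ + 4³ = 343 + 729 + 64 = 1136
1136 → 1³ + 1³ + 3³ + 6³ = 1 + 1 + 27 + 216 = 245
245 → 2³ + 4³ + 5³ = 8 + 64 + 125 = 197
197 → 1³ + 9³ + 7³ = 1 + 729 + 343 = 1073
1073 → 1³ + 0³ + 7³ + 3³ = 1 + 0 + 343 + 27 = 371
371 → 3³ + 7³ + 1³ = 27 + 343 + 1 = 371  — 371 already appeared earlier.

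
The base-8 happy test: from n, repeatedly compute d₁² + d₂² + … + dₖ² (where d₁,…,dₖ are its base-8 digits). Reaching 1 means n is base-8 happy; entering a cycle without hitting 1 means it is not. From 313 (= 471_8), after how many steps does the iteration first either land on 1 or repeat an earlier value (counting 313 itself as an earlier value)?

313 = (4,7,1)_8 → 66
66 = (1,0,2)_8 → 5
5 = (5)_8 → 25
25 = (3,1)_8 → 10
10 = (1,2)_8 → 5  — 5 repeats.
That took 5 steps.

5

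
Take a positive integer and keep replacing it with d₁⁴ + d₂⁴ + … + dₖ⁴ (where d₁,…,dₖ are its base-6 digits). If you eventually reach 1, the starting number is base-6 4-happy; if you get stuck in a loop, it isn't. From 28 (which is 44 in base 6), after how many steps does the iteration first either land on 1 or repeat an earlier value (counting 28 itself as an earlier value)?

15

28 = (4,4)_6 → 4⁴ + 4⁴ = 256 + 256 = 512
512 = (2,2,1,2)_6 → 2⁴ + 2⁴ + 1⁴ + 2⁴ = 16 + 16 + 1 + 16 = 49
49 = (1,2,1)_6 → 1⁴ + 2⁴ + 1⁴ = 1 + 16 + 1 = 18
18 = (3,0)_6 → 3⁴ + 0⁴ = 81 + 0 = 81
81 = (2,1,3)_6 → 2⁴ + 1⁴ + 3⁴ = 16 + 1 + 81 = 98
98 = (2,4,2)_6 → 2⁴ + 4⁴ + 2⁴ = 16 + 256 + 16 = 288
288 = (1,2,0,0)_6 → 1⁴ + 2⁴ + 0⁴ + 0⁴ = 1 + 16 + 0 + 0 = 17
17 = (2,5)_6 → 2⁴ + 5⁴ = 16 + 625 = 641
641 = (2,5,4,5)_6 → 2⁴ + 5⁴ + 4⁴ + 5⁴ = 16 + 625 + 256 + 625 = 1522
1522 = (1,1,0,1,4)_6 → 1⁴ + 1⁴ + 0⁴ + 1⁴ + 4⁴ = 1 + 1 + 0 + 1 + 256 = 259
259 = (1,1,1,1)_6 → 1⁴ + 1⁴ + 1⁴ + 1⁴ = 1 + 1 + 1 + 1 = 4
4 = (4)_6 → 4⁴ = 256
256 = (1,1,0,4)_6 → 1⁴ + 1⁴ + 0⁴ + 4⁴ = 1 + 1 + 0 + 256 = 258
258 = (1,1,1,0)_6 → 1⁴ + 1⁴ + 1⁴ + 0⁴ = 1 + 1 + 1 + 0 = 3
3 = (3)_6 → 3⁴ = 81  — 81 repeats.
That took 15 steps.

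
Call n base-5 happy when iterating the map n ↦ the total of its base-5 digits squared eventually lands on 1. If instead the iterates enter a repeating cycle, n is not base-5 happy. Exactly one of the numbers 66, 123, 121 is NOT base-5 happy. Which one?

66

66: 66 → 14 → 20 → 16 → 10 → 4 → 16  — repeats 16 (not base-5 happy)
123: 123 → 41 → 11 → 5 → 1  — reaches 1 (base-5 happy)
121: 121 → 33 → 11 → 5 → 1  — reaches 1 (base-5 happy)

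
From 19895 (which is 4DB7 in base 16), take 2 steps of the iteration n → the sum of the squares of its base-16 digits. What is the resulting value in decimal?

46

19895 = (4,13,11,7)_16 → 4² + 13² + 11² + 7² = 355
355 = (1,6,3)_16 → 1² + 6² + 3² = 46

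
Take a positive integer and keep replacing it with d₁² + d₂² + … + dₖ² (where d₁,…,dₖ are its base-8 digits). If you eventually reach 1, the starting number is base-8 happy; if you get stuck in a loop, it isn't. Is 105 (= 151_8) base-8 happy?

base-8 happy

105 = (1,5,1)_8 → 1² + 5² + 1² = 1 + 25 + 1 = 27
27 = (3,3)_8 → 3² + 3² = 9 + 9 = 18
18 = (2,2)_8 → 2² + 2² = 4 + 4 = 8
8 = (1,0)_8 → 1² + 0² = 1 + 0 = 1  — reached 1.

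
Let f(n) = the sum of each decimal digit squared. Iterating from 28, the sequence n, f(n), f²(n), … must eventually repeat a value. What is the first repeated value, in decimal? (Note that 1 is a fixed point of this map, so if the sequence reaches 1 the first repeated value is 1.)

1

28 → 2² + 8² = 4 + 64 = 68
68 → 6² + 8² = 36 + 64 = 100
100 → 1² + 0² + 0² = 1 + 0 + 0 = 1  — reached the fixed point 1.
1 → 1, so 1 is the first repeated value.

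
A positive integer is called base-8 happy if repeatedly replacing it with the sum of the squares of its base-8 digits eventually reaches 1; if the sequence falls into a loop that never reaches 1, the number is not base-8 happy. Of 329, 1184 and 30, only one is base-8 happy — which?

329: 329 → 27 → 18 → 8 → 1  — reaches 1 (base-8 happy)
1184: 1184 → 24 → 9 → 2 → 4 → 16 → 4  — repeats 4 (not base-8 happy)
30: 30 → 45 → 50 → 40 → 25 → 10 → 5 → 25  — repeats 25 (not base-8 happy)

329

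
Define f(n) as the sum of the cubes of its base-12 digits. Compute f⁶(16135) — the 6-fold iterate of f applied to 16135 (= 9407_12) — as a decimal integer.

288

16135 = (9,4,0,7)_12 → 9³ + 4³ + 0³ + 7³ = 1136
1136 = (7,10,8)_12 → 7³ + 10³ + 8³ = 1855
1855 = (1,0,10,7)_12 → 1³ + 0³ + 10³ + 7³ = 1344
1344 = (9,4,0)_12 → 9³ + 4³ + 0³ = 793
793 = (5,6,1)_12 → 5³ + 6³ + 1³ = 342
342 = (2,4,6)_12 → 2³ + 4³ + 6³ = 288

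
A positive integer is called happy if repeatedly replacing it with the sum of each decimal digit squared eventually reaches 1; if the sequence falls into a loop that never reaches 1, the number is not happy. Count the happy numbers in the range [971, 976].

971: 971 → 131 → 11 → 2 → 4 → 16 → 37 → 58 → 89 → 145 → 42 → 20 → 4  — not happy
972: 972 → 134 → 26 → 40 → 16 → 37 → 58 → 89 → 145 → 42 → 20 → 4 → 16  — not happy
973: 973 → 139 → 91 → 82 → 68 → 100 → 1  — happy
974: 974 → 146 → 53 → 34 → 25 → 29 → 85 → 89 → 145 → 42 → 20 → 4 → 16 → 37 → 58 → 89  — not happy
975: 975 → 155 → 51 → 26 → 40 → 16 → 37 → 58 → 89 → 145 → 42 → 20 → 4 → 16  — not happy
976: 976 → 166 → 73 → 58 → 89 → 145 → 42 → 20 → 4 → 16 → 37 → 58  — not happy
happy: 973

1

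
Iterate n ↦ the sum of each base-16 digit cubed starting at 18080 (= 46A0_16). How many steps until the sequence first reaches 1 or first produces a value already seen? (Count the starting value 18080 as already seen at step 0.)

13

18080 = (4,6,10,0)_16 → 4³ + 6³ + 10³ + 0³ = 1280
1280 = (5,0,0)_16 → 5³ + 0³ + 0³ = 125
125 = (7,13)_16 → 7³ + 13³ = 2540
2540 = (9,14,12)_16 → 9³ + 14³ + 12³ = 5201
5201 = (1,4,5,1)_16 → 1³ + 4³ + 5³ + 1³ = 191
191 = (11,15)_16 → 11³ + 15³ = 4706
4706 = (1,2,6,2)_16 → 1³ + 2³ + 6³ + 2³ = 233
233 = (14,9)_16 → 14³ + 9³ = 3473
3473 = (13,9,1)_16 → 13³ + 9³ + 1³ = 2927
2927 = (11,6,15)_16 → 11³ + 6³ + 15³ = 4922
4922 = (1,3,3,10)_16 → 1³ + 3³ + 3³ + 10³ = 1055
1055 = (4,1,15)_16 → 4³ + 1³ + 15³ = 3440
3440 = (13,7,0)_16 → 13³ + 7³ + 0³ = 2540  — 2540 repeats.
That took 13 steps.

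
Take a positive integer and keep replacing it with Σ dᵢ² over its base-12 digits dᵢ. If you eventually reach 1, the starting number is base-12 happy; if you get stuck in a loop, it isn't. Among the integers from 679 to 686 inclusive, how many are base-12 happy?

679: 679 → 129 → 181 → 11 → 121 → 101 → 89 → 74 → 40 → 25 → 5 → 25  (repeats 25)
680: 680 → 144 → 1  (reaches 1)
681: 681 → 161 → 27 → 13 → 2 → 4 → 16 → 17 → 26 → 8 → 64 → 41 → 34 → 104 → 128 → 164 → 66 → 61 → 26  (repeats 26)
682: 682 → 180 → 10 → 100 → 80 → 100  (repeats 100)
683: 683 → 201 → 98 → 68 → 89 → 74 → 40 → 25 → 5 → 25  (repeats 25)
684: 684 → 97 → 65 → 50 → 20 → 65  (repeats 65)
685: 685 → 98 → 68 → 89 → 74 → 40 → 25 → 5 → 25  (repeats 25)
686: 686 → 101 → 89 → 74 → 40 → 25 → 5 → 25  (repeats 25)
base-12 happy: 680

1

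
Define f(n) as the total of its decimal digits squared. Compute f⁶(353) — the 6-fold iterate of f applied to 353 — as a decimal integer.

353 → 3² + 5² + 3² = 9 + 25 + 9 = 43
43 → 4² + 3² = 16 + 9 = 25
25 → 2² + 5² = 4 + 25 = 29
29 → 2² + 9² = 4 + 81 = 85
85 → 8² + 5² = 64 + 25 = 89
89 → 8² + 9² = 64 + 81 = 145

145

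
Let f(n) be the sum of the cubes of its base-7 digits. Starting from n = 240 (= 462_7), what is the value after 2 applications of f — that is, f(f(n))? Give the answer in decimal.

240 = (4,6,2)_7 → 4³ + 6³ + 2³ = 64 + 216 + 8 = 288
288 = (5,6,1)_7 → 5³ + 6³ + 1³ = 125 + 216 + 1 = 342

342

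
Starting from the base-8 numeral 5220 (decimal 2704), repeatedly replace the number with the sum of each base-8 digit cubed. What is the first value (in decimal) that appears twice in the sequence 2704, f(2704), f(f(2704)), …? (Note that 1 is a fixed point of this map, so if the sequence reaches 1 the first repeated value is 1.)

2704 = (5,2,2,0)_8 → 5³ + 2³ + 2³ + 0³ = 125 + 8 + 8 + 0 = 141
141 = (2,1,5)_8 → 2³ + 1³ + 5³ = 8 + 1 + 125 = 134
134 = (2,0,6)_8 → 2³ + 0³ + 6³ = 8 + 0 + 216 = 224
224 = (3,4,0)_8 → 3³ + 4³ + 0³ = 27 + 64 + 0 = 91
91 = (1,3,3)_8 → 1³ + 3³ + 3³ = 1 + 27 + 27 = 55
55 = (6,7)_8 → 6³ + 7³ = 216 + 343 = 559
559 = (1,0,5,7)_8 → 1³ + 0³ + 5³ + 7³ = 1 + 0 + 125 + 343 = 469
469 = (7,2,5)_8 → 7³ + 2³ + 5³ = 343 + 8 + 125 = 476
476 = (7,3,4)_8 → 7³ + 3³ + 4³ = 343 + 27 + 64 = 434
434 = (6,6,2)_8 → 6³ + 6³ + 2³ = 216 + 216 + 8 = 440
440 = (6,7,0)_8 → 6³ + 7³ + 0³ = 216 + 343 + 0 = 559  — 559 already appeared earlier.

559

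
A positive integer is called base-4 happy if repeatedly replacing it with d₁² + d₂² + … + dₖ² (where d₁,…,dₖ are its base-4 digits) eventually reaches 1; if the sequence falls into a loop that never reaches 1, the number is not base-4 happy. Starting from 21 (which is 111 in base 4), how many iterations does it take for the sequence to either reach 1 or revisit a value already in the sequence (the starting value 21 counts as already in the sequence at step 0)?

6

21 = (1,1,1)_4 → 1² + 1² + 1² = 3
3 = (3)_4 → 3² = 9
9 = (2,1)_4 → 2² + 1² = 5
5 = (1,1)_4 → 1² + 1² = 2
2 = (2)_4 → 2² = 4
4 = (1,0)_4 → 1² + 0² = 1  — reached 1.
That took 6 steps.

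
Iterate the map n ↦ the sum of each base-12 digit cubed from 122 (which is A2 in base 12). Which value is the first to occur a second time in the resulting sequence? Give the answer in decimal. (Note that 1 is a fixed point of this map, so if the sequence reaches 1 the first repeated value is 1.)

122 = (10,2)_12 → 10³ + 2³ = 1008
1008 = (7,0,0)_12 → 7³ + 0³ + 0³ = 343
343 = (2,4,7)_12 → 2³ + 4³ + 7³ = 415
415 = (2,10,7)_12 → 2³ + 10³ + 7³ = 1351
1351 = (9,4,7)_12 → 9³ + 4³ + 7³ = 1136
1136 = (7,10,8)_12 → 7³ + 10³ + 8³ = 1855
1855 = (1,0,10,7)_12 → 1³ + 0³ + 10³ + 7³ = 1344
1344 = (9,4,0)_12 → 9³ + 4³ + 0³ = 793
793 = (5,6,1)_12 → 5³ + 6³ + 1³ = 342
342 = (2,4,6)_12 → 2³ + 4³ + 6³ = 288
288 = (2,0,0)_12 → 2³ + 0³ + 0³ = 8
8 = (8)_12 → 8³ = 512
512 = (3,6,8)_12 → 3³ + 6³ + 8³ = 755
755 = (5,2,11)_12 → 5³ + 2³ + 11³ = 1464
1464 = (10,2,0)_12 → 10³ + 2³ + 0³ = 1008  — 1008 already appeared earlier.

1008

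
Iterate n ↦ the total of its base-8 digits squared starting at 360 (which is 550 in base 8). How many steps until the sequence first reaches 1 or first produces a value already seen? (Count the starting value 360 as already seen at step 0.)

6

360 = (5,5,0)_8 → 5² + 5² + 0² = 25 + 25 + 0 = 50
50 = (6,2)_8 → 6² + 2² = 36 + 4 = 40
40 = (5,0)_8 → 5² + 0² = 25 + 0 = 25
25 = (3,1)_8 → 3² + 1² = 9 + 1 = 10
10 = (1,2)_8 → 1² + 2² = 1 + 4 = 5
5 = (5)_8 → 5² = 25  — 25 repeats.
That took 6 steps.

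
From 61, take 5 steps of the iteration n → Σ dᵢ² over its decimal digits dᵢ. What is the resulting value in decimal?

42

61 → 6² + 1² = 37
37 → 3² + 7² = 58
58 → 5² + 8² = 89
89 → 8² + 9² = 145
145 → 1² + 4² + 5² = 42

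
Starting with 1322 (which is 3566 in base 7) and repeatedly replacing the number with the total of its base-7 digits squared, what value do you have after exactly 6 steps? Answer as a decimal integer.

52

1322 = (3,5,6,6)_7 → 3² + 5² + 6² + 6² = 9 + 25 + 36 + 36 = 106
106 = (2,1,1)_7 → 2² + 1² + 1² = 4 + 1 + 1 = 6
6 = (6)_7 → 6² = 36
36 = (5,1)_7 → 5² + 1² = 25 + 1 = 26
26 = (3,5)_7 → 3² + 5² = 9 + 25 = 34
34 = (4,6)_7 → 4² + 6² = 16 + 36 = 52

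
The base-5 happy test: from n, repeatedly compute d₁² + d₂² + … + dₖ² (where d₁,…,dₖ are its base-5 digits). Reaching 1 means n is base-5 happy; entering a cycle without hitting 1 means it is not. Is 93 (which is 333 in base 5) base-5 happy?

93 = (3,3,3)_5 → 3² + 3² + 3² = 27
27 = (1,0,2)_5 → 1² + 0² + 2² = 5
5 = (1,0)_5 → 1² + 0² = 1  — reached 1.

base-5 happy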